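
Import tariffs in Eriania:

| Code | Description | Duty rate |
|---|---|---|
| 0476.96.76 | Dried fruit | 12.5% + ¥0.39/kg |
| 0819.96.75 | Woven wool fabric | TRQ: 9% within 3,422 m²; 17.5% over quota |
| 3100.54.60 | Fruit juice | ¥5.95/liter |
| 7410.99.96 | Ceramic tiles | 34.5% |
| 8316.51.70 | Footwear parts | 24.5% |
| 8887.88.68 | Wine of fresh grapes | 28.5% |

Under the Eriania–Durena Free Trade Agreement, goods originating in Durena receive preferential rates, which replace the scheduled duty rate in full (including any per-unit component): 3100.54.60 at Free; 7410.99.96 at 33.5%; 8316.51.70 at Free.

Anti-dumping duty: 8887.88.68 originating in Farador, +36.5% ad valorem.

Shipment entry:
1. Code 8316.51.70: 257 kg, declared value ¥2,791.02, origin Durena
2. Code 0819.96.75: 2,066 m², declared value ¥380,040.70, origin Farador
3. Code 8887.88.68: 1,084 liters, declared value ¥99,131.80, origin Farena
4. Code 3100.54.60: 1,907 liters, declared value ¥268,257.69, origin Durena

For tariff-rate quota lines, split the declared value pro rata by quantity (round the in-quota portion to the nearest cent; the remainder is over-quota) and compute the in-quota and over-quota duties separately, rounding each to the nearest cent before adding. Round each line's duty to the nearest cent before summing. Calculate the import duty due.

Line 1 (8316.51.70, Durena, 257 kg, ¥2,791.02):
Base rate for 8316.51.70 is 24.5%.
Origin Durena qualifies under the Eriania–Durena agreement and 8316.51.70 is covered: preferential rate Free applies instead.
Duty = ¥2,791.02 × 0% = ¥0.00.
Line 2 (0819.96.75, Farador, 2,066 m², ¥380,040.70):
Code 0819.96.75 is under a tariff-rate quota (threshold 3,422 m²). Quantity 2,066 m² is within the quota, so the in-quota rate 9% applies to the full value.
Duty = ¥380,040.70 × 9% = ¥34,203.66.
Line 3 (8887.88.68, Farena, 1,084 liters, ¥99,131.80):
Base rate for 8887.88.68 is 28.5%.
The additional-duty order on 8887.88.68 targets Farador, not Farena; it does not apply.
Duty = ¥99,131.80 × 28.5% = ¥28,252.56.
Line 4 (3100.54.60, Durena, 1,907 liters, ¥268,257.69):
Base rate for 3100.54.60 is ¥5.95/liter.
Origin Durena qualifies under the Eriania–Durena agreement and 3100.54.60 is covered: preferential rate Free applies instead.
Duty = ¥268,257.69 × 0% = ¥0.00.
Total = ¥0.00 + ¥34,203.66 + ¥28,252.56 + ¥0.00 = ¥62,456.22.

¥62,456.22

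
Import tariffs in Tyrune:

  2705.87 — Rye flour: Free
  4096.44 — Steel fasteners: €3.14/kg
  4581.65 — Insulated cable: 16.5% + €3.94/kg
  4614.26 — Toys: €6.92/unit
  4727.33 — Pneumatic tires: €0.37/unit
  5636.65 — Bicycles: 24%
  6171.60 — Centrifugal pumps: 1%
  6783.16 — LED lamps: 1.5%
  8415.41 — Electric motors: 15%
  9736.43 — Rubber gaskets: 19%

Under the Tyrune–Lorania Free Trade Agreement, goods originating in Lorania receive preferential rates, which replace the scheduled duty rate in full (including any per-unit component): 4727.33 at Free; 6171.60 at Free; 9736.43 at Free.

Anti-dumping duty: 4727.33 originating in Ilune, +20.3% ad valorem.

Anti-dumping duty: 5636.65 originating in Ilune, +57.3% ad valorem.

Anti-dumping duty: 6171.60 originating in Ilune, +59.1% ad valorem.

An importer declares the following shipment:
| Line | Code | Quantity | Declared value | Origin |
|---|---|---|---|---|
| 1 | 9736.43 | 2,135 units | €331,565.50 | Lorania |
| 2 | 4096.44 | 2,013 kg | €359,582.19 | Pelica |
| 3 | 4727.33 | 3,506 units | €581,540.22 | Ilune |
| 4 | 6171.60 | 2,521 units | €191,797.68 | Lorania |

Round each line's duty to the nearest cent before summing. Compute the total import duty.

Line 1 (9736.43, Lorania, 2,135 units, €331,565.50):
Base rate for 9736.43 is 19%.
Origin Lorania qualifies under the Tyrune–Lorania agreement and 9736.43 is covered: preferential rate Free applies instead.
Duty = €331,565.50 × 0% = €0.00.
Line 2 (4096.44, Pelica, 2,013 kg, €359,582.19):
Base rate for 4096.44 is €3.14/kg.
Duty = 2,013 × €3.14 = €6,320.82.
Line 3 (4727.33, Ilune, 3,506 units, €581,540.22):
Base rate for 4727.33 is €0.37/unit.
4727.33 has an FTA preferential rate, but origin Ilune is not Lorania; base rate stands.
Additional duty on 4727.33 from Ilune: +20.3% ad valorem. Applied ad valorem rate = 20.3%.
Duty = €581,540.22 × 20.3% + 3,506 × €0.37 = €119,349.88.
Line 4 (6171.60, Lorania, 2,521 units, €191,797.68):
Base rate for 6171.60 is 1%.
Origin Lorania qualifies under the Tyrune–Lorania agreement and 6171.60 is covered: preferential rate Free applies instead.
The additional-duty order on 6171.60 targets Ilune, not Lorania; it does not apply.
Duty = €191,797.68 × 0% = €0.00.
Total = €0.00 + €6,320.82 + €119,349.88 + €0.00 = €125,670.70.

€125,670.70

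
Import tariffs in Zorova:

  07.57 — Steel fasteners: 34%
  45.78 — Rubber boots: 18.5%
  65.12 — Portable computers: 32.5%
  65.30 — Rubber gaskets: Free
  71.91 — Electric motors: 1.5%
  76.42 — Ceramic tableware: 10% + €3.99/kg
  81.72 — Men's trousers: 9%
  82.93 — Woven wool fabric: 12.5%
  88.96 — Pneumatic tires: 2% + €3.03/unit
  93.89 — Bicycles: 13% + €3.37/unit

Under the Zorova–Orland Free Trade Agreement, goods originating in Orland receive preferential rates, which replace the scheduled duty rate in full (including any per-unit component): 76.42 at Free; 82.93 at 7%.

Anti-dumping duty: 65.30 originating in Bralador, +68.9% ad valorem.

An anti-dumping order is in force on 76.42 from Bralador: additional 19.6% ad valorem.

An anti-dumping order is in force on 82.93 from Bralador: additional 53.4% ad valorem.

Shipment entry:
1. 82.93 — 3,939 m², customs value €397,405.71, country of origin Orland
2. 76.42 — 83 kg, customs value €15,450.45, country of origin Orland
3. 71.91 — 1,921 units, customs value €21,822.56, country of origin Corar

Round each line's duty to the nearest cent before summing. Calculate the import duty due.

Line 1 (82.93, Orland, 3,939 m², €397,405.71):
Base rate for 82.93 is 12.5%.
Origin Orland qualifies under the Zorova–Orland agreement and 82.93 is covered: preferential rate 7% applies instead.
The additional-duty order on 82.93 targets Bralador, not Orland; it does not apply.
Duty = €397,405.71 × 7% = €27,818.40.
Line 2 (76.42, Orland, 83 kg, €15,450.45):
Base rate for 76.42 is 10% + €3.99/kg.
Origin Orland qualifies under the Zorova–Orland agreement and 76.42 is covered: preferential rate Free applies instead.
The additional-duty order on 76.42 targets Bralador, not Orland; it does not apply.
Duty = €15,450.45 × 0% = €0.00.
Line 3 (71.91, Corar, 1,921 units, €21,822.56):
Base rate for 71.91 is 1.5%.
Duty = €21,822.56 × 1.5% = €327.34.
Total = €27,818.40 + €0.00 + €327.34 = €28,145.74.

€28,145.74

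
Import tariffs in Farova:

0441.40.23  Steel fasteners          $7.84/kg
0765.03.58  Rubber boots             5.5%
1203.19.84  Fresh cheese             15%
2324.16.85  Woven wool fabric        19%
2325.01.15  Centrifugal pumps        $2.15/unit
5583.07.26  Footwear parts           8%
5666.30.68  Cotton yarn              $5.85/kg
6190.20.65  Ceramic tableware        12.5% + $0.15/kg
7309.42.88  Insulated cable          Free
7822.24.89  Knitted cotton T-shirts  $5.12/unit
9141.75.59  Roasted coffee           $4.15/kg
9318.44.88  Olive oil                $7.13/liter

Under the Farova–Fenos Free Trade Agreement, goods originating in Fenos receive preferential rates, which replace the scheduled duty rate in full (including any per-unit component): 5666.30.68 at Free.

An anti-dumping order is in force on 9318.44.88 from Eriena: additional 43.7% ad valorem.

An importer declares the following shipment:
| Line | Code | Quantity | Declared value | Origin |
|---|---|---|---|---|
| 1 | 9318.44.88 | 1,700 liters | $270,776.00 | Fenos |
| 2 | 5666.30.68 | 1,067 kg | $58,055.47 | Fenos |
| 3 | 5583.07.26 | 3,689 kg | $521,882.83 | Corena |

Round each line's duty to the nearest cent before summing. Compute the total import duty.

Line 1 (9318.44.88, Fenos, 1,700 liters, $270,776.00):
Base rate for 9318.44.88 is $7.13/liter.
Origin Fenos is the FTA partner but 9318.44.88 is not on the preference list; base rate stands.
The additional-duty order on 9318.44.88 targets Eriena, not Fenos; it does not apply.
Duty = 1,700 × $7.13 = $12,121.00.
Line 2 (5666.30.68, Fenos, 1,067 kg, $58,055.47):
Base rate for 5666.30.68 is $5.85/kg.
Origin Fenos qualifies under the Farova–Fenos agreement and 5666.30.68 is covered: preferential rate Free applies instead.
Duty = $58,055.47 × 0% = $0.00.
Line 3 (5583.07.26, Corena, 3,689 kg, $521,882.83):
Base rate for 5583.07.26 is 8%.
Duty = $521,882.83 × 8% = $41,750.63.
Total = $12,121.00 + $0.00 + $41,750.63 = $53,871.63.

$53,871.63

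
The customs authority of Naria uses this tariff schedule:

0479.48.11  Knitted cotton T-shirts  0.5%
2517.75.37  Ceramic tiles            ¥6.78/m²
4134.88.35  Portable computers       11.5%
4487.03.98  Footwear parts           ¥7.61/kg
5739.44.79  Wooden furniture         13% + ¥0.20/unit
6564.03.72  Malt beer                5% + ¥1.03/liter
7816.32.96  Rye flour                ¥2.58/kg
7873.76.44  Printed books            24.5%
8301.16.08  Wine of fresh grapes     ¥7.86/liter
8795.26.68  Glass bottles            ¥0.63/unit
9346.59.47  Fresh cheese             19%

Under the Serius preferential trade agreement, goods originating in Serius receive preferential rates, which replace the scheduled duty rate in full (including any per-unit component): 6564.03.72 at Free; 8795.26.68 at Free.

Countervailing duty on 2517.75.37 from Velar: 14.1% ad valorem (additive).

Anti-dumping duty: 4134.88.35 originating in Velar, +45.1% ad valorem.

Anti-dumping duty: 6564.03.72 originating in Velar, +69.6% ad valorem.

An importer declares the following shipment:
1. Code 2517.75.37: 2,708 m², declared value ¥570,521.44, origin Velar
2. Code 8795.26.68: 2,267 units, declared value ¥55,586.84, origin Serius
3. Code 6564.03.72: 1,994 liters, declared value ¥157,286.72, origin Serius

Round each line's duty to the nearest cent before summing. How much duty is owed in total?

¥98,803.76

Line 1 (2517.75.37, Velar, 2,708 m², ¥570,521.44):
Base rate for 2517.75.37 is ¥6.78/m².
Additional duty on 2517.75.37 from Velar: +14.1% ad valorem. Applied ad valorem rate = 14.1%.
Duty = ¥570,521.44 × 14.1% + 2,708 × ¥6.78 = ¥98,803.76.
Line 2 (8795.26.68, Serius, 2,267 units, ¥55,586.84):
Base rate for 8795.26.68 is ¥0.63/unit.
Origin Serius qualifies under the Naria–Serius agreement and 8795.26.68 is covered: preferential rate Free applies instead.
Duty = ¥55,586.84 × 0% = ¥0.00.
Line 3 (6564.03.72, Serius, 1,994 liters, ¥157,286.72):
Base rate for 6564.03.72 is 5% + ¥1.03/liter.
Origin Serius qualifies under the Naria–Serius agreement and 6564.03.72 is covered: preferential rate Free applies instead.
The additional-duty order on 6564.03.72 targets Velar, not Serius; it does not apply.
Duty = ¥157,286.72 × 0% = ¥0.00.
Total = ¥98,803.76 + ¥0.00 + ¥0.00 = ¥98,803.76.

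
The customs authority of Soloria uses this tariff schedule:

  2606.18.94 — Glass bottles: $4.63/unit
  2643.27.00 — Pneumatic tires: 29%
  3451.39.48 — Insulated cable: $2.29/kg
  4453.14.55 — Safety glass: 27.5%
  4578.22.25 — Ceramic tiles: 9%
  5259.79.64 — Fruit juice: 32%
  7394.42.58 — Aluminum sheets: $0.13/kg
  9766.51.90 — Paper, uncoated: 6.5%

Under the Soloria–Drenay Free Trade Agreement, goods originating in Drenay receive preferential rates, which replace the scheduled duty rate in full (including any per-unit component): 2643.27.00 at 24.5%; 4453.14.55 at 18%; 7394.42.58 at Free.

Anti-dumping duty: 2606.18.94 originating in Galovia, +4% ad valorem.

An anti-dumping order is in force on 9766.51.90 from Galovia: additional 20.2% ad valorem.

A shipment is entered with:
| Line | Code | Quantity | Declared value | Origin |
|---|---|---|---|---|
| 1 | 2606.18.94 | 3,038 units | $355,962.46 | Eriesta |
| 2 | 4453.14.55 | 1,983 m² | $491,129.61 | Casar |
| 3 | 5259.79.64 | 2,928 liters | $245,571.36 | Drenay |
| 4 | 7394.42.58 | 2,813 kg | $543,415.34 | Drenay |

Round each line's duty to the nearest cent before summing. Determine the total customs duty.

Line 1 (2606.18.94, Eriesta, 3,038 units, $355,962.46):
Base rate for 2606.18.94 is $4.63/unit.
The additional-duty order on 2606.18.94 targets Galovia, not Eriesta; it does not apply.
Duty = 3,038 × $4.63 = $14,065.94.
Line 2 (4453.14.55, Casar, 1,983 m², $491,129.61):
Base rate for 4453.14.55 is 27.5%.
4453.14.55 has an FTA preferential rate, but origin Casar is not Drenay; base rate stands.
Duty = $491,129.61 × 27.5% = $135,060.64.
Line 3 (5259.79.64, Drenay, 2,928 liters, $245,571.36):
Base rate for 5259.79.64 is 32%.
Origin Drenay is the FTA partner but 5259.79.64 is not on the preference list; base rate stands.
Duty = $245,571.36 × 32% = $78,582.84.
Line 4 (7394.42.58, Drenay, 2,813 kg, $543,415.34):
Base rate for 7394.42.58 is $0.13/kg.
Origin Drenay qualifies under the Soloria–Drenay agreement and 7394.42.58 is covered: preferential rate Free applies instead.
Duty = $543,415.34 × 0% = $0.00.
Total = $14,065.94 + $135,060.64 + $78,582.84 + $0.00 = $227,709.42.

$227,709.42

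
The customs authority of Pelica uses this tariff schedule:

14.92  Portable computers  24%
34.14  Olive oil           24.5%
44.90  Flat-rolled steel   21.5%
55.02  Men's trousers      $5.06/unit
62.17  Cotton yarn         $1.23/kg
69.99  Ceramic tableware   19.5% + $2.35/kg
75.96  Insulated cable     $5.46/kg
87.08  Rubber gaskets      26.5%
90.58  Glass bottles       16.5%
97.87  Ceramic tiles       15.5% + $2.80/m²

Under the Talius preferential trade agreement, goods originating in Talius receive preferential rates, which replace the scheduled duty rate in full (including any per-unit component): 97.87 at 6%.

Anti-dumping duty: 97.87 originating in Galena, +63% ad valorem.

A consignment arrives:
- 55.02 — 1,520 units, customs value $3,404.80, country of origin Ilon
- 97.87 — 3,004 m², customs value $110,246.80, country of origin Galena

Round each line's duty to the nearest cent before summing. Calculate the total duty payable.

$102,646.14

Line 1 (55.02, Ilon, 1,520 units, $3,404.80):
Base rate for 55.02 is $5.06/unit.
Duty = 1,520 × $5.06 = $7,691.20.
Line 2 (97.87, Galena, 3,004 m², $110,246.80):
Base rate for 97.87 is 15.5% + $2.80/m².
97.87 has an FTA preferential rate, but origin Galena is not Talius; base rate stands.
Additional duty on 97.87 from Galena: +63%. Applied ad valorem rate: 15.5% + 63% = 78.5%.
Duty = $110,246.80 × 78.5% + 3,004 × $2.80 = $94,954.94.
Total = $7,691.20 + $94,954.94 = $102,646.14.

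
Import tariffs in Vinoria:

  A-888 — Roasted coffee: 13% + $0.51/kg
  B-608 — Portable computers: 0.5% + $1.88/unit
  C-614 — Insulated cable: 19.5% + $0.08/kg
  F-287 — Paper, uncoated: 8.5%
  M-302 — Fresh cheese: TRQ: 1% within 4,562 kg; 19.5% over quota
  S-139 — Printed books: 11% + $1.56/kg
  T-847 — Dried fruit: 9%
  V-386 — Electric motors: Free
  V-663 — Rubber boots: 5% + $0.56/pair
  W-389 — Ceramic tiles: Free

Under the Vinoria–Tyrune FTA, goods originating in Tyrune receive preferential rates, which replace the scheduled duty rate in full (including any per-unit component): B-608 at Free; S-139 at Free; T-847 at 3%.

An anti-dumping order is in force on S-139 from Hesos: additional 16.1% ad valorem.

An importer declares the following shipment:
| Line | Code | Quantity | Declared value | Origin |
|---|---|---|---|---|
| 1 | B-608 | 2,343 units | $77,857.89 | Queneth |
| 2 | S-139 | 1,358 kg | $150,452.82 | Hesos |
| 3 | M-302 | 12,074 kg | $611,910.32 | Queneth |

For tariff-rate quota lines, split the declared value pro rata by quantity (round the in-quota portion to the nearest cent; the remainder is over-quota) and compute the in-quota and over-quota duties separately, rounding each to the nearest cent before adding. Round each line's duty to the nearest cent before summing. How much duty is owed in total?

$124,235.43

Line 1 (B-608, Queneth, 2,343 units, $77,857.89):
Base rate for B-608 is 0.5% + $1.88/unit.
B-608 has an FTA preferential rate, but origin Queneth is not Tyrune; base rate stands.
Duty = $77,857.89 × 0.5% + 2,343 × $1.88 = $4,794.13.
Line 2 (S-139, Hesos, 1,358 kg, $150,452.82):
Base rate for S-139 is 11% + $1.56/kg.
S-139 has an FTA preferential rate, but origin Hesos is not Tyrune; base rate stands.
Additional duty on S-139 from Hesos: +16.1%. Applied ad valorem rate: 11% + 16.1% = 27.1%.
Duty = $150,452.82 × 27.1% + 1,358 × $1.56 = $42,891.19.
Line 3 (M-302, Queneth, 12,074 kg, $611,910.32):
Code M-302 is under a tariff-rate quota (threshold 4,562 kg). In-quota: 4,562 kg at 1%; over-quota: 7,512 kg at 19.5%.
Pro-rata value split: in-quota = $611,910.32 × 4,562/12,074 = $231,202.16; over-quota = $611,910.32 − $231,202.16 = $380,708.16.
In-quota duty = $231,202.16 × 1% = $2,312.02. Over-quota duty = $380,708.16 × 19.5% = $74,238.09.
Line duty = $2,312.02 + $74,238.09 = $76,550.11.
Total = $4,794.13 + $42,891.19 + $76,550.11 = $124,235.43.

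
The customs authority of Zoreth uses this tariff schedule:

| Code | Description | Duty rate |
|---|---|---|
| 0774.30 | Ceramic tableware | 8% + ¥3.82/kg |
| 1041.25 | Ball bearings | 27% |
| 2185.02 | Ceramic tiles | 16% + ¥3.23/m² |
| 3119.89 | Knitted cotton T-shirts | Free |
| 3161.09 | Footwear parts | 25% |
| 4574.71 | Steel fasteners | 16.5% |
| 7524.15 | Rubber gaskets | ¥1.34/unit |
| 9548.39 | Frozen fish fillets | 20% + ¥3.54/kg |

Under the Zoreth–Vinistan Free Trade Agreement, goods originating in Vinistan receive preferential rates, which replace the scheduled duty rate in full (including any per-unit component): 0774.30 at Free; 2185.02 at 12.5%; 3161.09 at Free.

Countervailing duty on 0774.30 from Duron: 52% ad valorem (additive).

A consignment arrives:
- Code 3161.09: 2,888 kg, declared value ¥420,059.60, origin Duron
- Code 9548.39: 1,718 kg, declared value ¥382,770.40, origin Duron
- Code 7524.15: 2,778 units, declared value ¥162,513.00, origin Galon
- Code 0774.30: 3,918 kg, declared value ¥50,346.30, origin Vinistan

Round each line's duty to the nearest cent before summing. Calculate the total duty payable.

¥191,373.22

Line 1 (3161.09, Duron, 2,888 kg, ¥420,059.60):
Base rate for 3161.09 is 25%.
3161.09 has an FTA preferential rate, but origin Duron is not Vinistan; base rate stands.
Duty = ¥420,059.60 × 25% = ¥105,014.90.
Line 2 (9548.39, Duron, 1,718 kg, ¥382,770.40):
Base rate for 9548.39 is 20% + ¥3.54/kg.
Duty = ¥382,770.40 × 20% + 1,718 × ¥3.54 = ¥82,635.80.
Line 3 (7524.15, Galon, 2,778 units, ¥162,513.00):
Base rate for 7524.15 is ¥1.34/unit.
Duty = 2,778 × ¥1.34 = ¥3,722.52.
Line 4 (0774.30, Vinistan, 3,918 kg, ¥50,346.30):
Base rate for 0774.30 is 8% + ¥3.82/kg.
Origin Vinistan qualifies under the Zoreth–Vinistan agreement and 0774.30 is covered: preferential rate Free applies instead.
The additional-duty order on 0774.30 targets Duron, not Vinistan; it does not apply.
Duty = ¥50,346.30 × 0% = ¥0.00.
Total = ¥105,014.90 + ¥82,635.80 + ¥3,722.52 + ¥0.00 = ¥191,373.22.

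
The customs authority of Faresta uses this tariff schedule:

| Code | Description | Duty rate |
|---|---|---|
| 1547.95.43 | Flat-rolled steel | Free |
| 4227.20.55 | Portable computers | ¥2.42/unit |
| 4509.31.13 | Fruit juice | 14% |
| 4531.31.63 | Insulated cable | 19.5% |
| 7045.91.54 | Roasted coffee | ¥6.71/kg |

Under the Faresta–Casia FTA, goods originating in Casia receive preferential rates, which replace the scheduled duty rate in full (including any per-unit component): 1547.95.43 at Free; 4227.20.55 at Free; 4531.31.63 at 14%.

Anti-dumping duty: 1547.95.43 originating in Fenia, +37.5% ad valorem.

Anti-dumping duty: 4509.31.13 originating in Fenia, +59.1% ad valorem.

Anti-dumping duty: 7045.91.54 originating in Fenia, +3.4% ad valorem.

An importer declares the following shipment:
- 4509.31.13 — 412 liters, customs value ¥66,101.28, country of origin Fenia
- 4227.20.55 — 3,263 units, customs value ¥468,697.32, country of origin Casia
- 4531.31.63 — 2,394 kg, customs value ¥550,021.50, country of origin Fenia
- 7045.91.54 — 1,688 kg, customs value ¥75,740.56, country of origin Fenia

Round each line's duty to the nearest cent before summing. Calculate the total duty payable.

¥169,475.89

Line 1 (4509.31.13, Fenia, 412 liters, ¥66,101.28):
Base rate for 4509.31.13 is 14%.
Additional duty on 4509.31.13 from Fenia: +59.1%. Applied ad valorem rate: 14% + 59.1% = 73.1%.
Duty = ¥66,101.28 × 73.1% = ¥48,320.04.
Line 2 (4227.20.55, Casia, 3,263 units, ¥468,697.32):
Base rate for 4227.20.55 is ¥2.42/unit.
Origin Casia qualifies under the Faresta–Casia agreement and 4227.20.55 is covered: preferential rate Free applies instead.
Duty = ¥468,697.32 × 0% = ¥0.00.
Line 3 (4531.31.63, Fenia, 2,394 kg, ¥550,021.50):
Base rate for 4531.31.63 is 19.5%.
4531.31.63 has an FTA preferential rate, but origin Fenia is not Casia; base rate stands.
Duty = ¥550,021.50 × 19.5% = ¥107,254.19.
Line 4 (7045.91.54, Fenia, 1,688 kg, ¥75,740.56):
Base rate for 7045.91.54 is ¥6.71/kg.
Additional duty on 7045.91.54 from Fenia: +3.4% ad valorem. Applied ad valorem rate = 3.4%.
Duty = ¥75,740.56 × 3.4% + 1,688 × ¥6.71 = ¥13,901.66.
Total = ¥48,320.04 + ¥0.00 + ¥107,254.19 + ¥13,901.66 = ¥169,475.89.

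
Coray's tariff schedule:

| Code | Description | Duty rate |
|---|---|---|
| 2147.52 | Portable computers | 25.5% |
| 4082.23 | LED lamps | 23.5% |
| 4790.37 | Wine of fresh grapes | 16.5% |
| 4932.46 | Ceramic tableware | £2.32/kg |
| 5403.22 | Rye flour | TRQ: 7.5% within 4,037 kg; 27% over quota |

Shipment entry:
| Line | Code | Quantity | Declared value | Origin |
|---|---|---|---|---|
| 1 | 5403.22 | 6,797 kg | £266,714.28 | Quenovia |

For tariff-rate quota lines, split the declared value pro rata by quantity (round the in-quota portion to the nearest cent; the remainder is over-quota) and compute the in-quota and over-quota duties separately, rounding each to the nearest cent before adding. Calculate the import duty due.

£41,122.54

Line 1 (5403.22, Quenovia, 6,797 kg, £266,714.28):
Code 5403.22 is under a tariff-rate quota (threshold 4,037 kg). In-quota: 4,037 kg at 7.5%; over-quota: 2,760 kg at 27%.
Pro-rata value split: in-quota = £266,714.28 × 4,037/6,797 = £158,411.88; over-quota = £266,714.28 − £158,411.88 = £108,302.40.
In-quota duty = £158,411.88 × 7.5% = £11,880.89. Over-quota duty = £108,302.40 × 27% = £29,241.65.
Line duty = £11,880.89 + £29,241.65 = £41,122.54.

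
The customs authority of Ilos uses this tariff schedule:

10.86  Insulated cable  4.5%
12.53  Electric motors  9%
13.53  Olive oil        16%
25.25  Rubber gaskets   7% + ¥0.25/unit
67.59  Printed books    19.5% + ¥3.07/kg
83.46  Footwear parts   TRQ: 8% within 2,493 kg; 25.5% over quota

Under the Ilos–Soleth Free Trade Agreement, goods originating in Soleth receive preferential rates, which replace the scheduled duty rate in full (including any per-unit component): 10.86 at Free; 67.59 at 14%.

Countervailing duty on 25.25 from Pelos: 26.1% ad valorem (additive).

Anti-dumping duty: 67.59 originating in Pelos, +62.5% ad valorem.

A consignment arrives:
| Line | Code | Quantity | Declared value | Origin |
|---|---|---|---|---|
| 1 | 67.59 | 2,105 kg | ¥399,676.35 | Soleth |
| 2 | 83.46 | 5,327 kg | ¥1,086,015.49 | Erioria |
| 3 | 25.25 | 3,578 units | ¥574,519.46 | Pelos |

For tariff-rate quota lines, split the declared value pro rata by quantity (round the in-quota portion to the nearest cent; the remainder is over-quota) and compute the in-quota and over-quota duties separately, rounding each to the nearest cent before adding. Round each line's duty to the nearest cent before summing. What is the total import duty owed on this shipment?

¥435,005.69

Line 1 (67.59, Soleth, 2,105 kg, ¥399,676.35):
Base rate for 67.59 is 19.5% + ¥3.07/kg.
Origin Soleth qualifies under the Ilos–Soleth agreement and 67.59 is covered: preferential rate 14% applies instead.
The additional-duty order on 67.59 targets Pelos, not Soleth; it does not apply.
Duty = ¥399,676.35 × 14% = ¥55,954.69.
Line 2 (83.46, Erioria, 5,327 kg, ¥1,086,015.49):
Code 83.46 is under a tariff-rate quota (threshold 2,493 kg). In-quota: 2,493 kg at 8%; over-quota: 2,834 kg at 25.5%.
Pro-rata value split: in-quota = ¥1,086,015.49 × 2,493/5,327 = ¥508,247.91; over-quota = ¥1,086,015.49 − ¥508,247.91 = ¥577,767.58.
In-quota duty = ¥508,247.91 × 8% = ¥40,659.83. Over-quota duty = ¥577,767.58 × 25.5% = ¥147,330.73.
Line duty = ¥40,659.83 + ¥147,330.73 = ¥187,990.56.
Line 3 (25.25, Pelos, 3,578 units, ¥574,519.46):
Base rate for 25.25 is 7% + ¥0.25/unit.
Additional duty on 25.25 from Pelos: +26.1%. Applied ad valorem rate: 7% + 26.1% = 33.1%.
Duty = ¥574,519.46 × 33.1% + 3,578 × ¥0.25 = ¥191,060.44.
Total = ¥55,954.69 + ¥187,990.56 + ¥191,060.44 = ¥435,005.69.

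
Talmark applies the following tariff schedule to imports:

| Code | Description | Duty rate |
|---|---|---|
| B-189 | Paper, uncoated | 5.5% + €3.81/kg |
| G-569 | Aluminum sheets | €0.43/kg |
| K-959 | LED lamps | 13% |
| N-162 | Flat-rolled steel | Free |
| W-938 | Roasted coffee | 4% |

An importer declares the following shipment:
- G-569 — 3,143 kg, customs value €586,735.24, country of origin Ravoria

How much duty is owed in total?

Line 1 (G-569, Ravoria, 3,143 kg, €586,735.24):
Base rate for G-569 is €0.43/kg.
Duty = 3,143 × €0.43 = €1,351.49.

€1,351.49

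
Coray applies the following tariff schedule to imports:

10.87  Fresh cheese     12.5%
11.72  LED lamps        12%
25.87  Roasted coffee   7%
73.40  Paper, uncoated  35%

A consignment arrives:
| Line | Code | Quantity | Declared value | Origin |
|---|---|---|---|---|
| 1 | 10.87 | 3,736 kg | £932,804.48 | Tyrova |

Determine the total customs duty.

Line 1 (10.87, Tyrova, 3,736 kg, £932,804.48):
Base rate for 10.87 is 12.5%.
Duty = £932,804.48 × 12.5% = £116,600.56.

£116,600.56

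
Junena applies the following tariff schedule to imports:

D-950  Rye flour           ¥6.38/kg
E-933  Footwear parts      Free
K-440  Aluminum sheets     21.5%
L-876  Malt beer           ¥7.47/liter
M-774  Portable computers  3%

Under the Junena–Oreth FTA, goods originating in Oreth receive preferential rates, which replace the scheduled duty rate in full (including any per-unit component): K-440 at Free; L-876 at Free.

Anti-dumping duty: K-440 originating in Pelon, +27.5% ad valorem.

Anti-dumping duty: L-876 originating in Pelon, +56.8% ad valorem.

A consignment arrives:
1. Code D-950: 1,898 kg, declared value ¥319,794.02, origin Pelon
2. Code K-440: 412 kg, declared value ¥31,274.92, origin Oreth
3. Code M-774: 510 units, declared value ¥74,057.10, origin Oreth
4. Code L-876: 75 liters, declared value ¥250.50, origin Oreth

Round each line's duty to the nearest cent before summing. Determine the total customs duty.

Line 1 (D-950, Pelon, 1,898 kg, ¥319,794.02):
Base rate for D-950 is ¥6.38/kg.
Duty = 1,898 × ¥6.38 = ¥12,109.24.
Line 2 (K-440, Oreth, 412 kg, ¥31,274.92):
Base rate for K-440 is 21.5%.
Origin Oreth qualifies under the Junena–Oreth agreement and K-440 is covered: preferential rate Free applies instead.
The additional-duty order on K-440 targets Pelon, not Oreth; it does not apply.
Duty = ¥31,274.92 × 0% = ¥0.00.
Line 3 (M-774, Oreth, 510 units, ¥74,057.10):
Base rate for M-774 is 3%.
Origin Oreth is the FTA partner but M-774 is not on the preference list; base rate stands.
Duty = ¥74,057.10 × 3% = ¥2,221.71.
Line 4 (L-876, Oreth, 75 liters, ¥250.50):
Base rate for L-876 is ¥7.47/liter.
Origin Oreth qualifies under the Junena–Oreth agreement and L-876 is covered: preferential rate Free applies instead.
The additional-duty order on L-876 targets Pelon, not Oreth; it does not apply.
Duty = ¥250.50 × 0% = ¥0.00.
Total = ¥12,109.24 + ¥0.00 + ¥2,221.71 + ¥0.00 = ¥14,330.95.

¥14,330.95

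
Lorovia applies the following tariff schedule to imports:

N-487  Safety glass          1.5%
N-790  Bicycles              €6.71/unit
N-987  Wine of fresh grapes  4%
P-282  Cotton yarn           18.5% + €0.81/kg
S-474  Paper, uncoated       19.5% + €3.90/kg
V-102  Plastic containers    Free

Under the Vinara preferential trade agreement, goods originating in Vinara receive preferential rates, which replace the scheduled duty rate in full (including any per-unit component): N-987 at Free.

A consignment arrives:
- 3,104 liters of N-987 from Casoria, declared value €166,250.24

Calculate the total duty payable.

Line 1 (N-987, Casoria, 3,104 liters, €166,250.24):
Base rate for N-987 is 4%.
N-987 has an FTA preferential rate, but origin Casoria is not Vinara; base rate stands.
Duty = €166,250.24 × 4% = €6,650.01.

€6,650.01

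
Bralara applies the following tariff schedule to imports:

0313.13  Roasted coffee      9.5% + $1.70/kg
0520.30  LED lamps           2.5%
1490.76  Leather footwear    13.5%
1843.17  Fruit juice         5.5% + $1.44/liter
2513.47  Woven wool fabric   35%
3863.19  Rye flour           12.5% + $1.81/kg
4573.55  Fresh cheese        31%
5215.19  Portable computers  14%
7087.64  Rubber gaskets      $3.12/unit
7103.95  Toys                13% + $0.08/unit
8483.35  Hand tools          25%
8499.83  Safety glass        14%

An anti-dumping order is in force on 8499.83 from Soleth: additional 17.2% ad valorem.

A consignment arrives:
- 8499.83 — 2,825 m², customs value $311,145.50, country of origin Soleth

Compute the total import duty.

Line 1 (8499.83, Soleth, 2,825 m², $311,145.50):
Base rate for 8499.83 is 14%.
Additional duty on 8499.83 from Soleth: +17.2%. Applied ad valorem rate: 14% + 17.2% = 31.2%.
Duty = $311,145.50 × 31.2% = $97,077.40.

$97,077.40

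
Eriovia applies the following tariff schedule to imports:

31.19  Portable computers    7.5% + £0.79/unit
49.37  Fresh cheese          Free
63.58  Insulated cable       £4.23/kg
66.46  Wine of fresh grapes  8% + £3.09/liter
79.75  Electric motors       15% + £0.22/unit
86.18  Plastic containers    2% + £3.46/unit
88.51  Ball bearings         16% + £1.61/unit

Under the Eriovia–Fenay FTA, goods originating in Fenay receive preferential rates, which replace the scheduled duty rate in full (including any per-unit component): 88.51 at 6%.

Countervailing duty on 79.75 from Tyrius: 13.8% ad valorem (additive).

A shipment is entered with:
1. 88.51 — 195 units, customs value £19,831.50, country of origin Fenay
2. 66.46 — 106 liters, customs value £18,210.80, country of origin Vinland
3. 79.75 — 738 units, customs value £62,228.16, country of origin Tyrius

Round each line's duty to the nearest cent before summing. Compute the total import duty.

Line 1 (88.51, Fenay, 195 units, £19,831.50):
Base rate for 88.51 is 16% + £1.61/unit.
Origin Fenay qualifies under the Eriovia–Fenay agreement and 88.51 is covered: preferential rate 6% applies instead.
Duty = £19,831.50 × 6% = £1,189.89.
Line 2 (66.46, Vinland, 106 liters, £18,210.80):
Base rate for 66.46 is 8% + £3.09/liter.
Duty = £18,210.80 × 8% + 106 × £3.09 = £1,784.40.
Line 3 (79.75, Tyrius, 738 units, £62,228.16):
Base rate for 79.75 is 15% + £0.22/unit.
Additional duty on 79.75 from Tyrius: +13.8%. Applied ad valorem rate: 15% + 13.8% = 28.8%.
Duty = £62,228.16 × 28.8% + 738 × £0.22 = £18,084.07.
Total = £1,189.89 + £1,784.40 + £18,084.07 = £21,058.36.

£21,058.36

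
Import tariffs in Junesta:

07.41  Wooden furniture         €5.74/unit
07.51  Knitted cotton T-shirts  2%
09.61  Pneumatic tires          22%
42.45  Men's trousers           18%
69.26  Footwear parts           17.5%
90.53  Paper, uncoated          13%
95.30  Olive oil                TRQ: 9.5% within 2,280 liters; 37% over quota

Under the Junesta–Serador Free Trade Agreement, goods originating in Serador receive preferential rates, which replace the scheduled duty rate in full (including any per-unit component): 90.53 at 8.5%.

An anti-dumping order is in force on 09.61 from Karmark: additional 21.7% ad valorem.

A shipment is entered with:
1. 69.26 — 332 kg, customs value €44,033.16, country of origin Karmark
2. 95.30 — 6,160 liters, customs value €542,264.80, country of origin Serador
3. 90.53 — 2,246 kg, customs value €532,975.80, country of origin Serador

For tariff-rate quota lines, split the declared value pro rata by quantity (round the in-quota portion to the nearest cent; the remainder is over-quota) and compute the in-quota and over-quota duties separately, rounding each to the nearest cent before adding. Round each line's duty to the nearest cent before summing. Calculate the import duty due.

€198,451.91

Line 1 (69.26, Karmark, 332 kg, €44,033.16):
Base rate for 69.26 is 17.5%.
Duty = €44,033.16 × 17.5% = €7,705.80.
Line 2 (95.30, Serador, 6,160 liters, €542,264.80):
Code 95.30 is under a tariff-rate quota (threshold 2,280 liters). In-quota: 2,280 liters at 9.5%; over-quota: 3,880 liters at 37%.
Pro-rata value split: in-quota = €542,264.80 × 2,280/6,160 = €200,708.40; over-quota = €542,264.80 − €200,708.40 = €341,556.40.
In-quota duty = €200,708.40 × 9.5% = €19,067.30. Over-quota duty = €341,556.40 × 37% = €126,375.87.
Line duty = €19,067.30 + €126,375.87 = €145,443.17.
Line 3 (90.53, Serador, 2,246 kg, €532,975.80):
Base rate for 90.53 is 13%.
Origin Serador qualifies under the Junesta–Serador agreement and 90.53 is covered: preferential rate 8.5% applies instead.
Duty = €532,975.80 × 8.5% = €45,302.94.
Total = €7,705.80 + €145,443.17 + €45,302.94 = €198,451.91.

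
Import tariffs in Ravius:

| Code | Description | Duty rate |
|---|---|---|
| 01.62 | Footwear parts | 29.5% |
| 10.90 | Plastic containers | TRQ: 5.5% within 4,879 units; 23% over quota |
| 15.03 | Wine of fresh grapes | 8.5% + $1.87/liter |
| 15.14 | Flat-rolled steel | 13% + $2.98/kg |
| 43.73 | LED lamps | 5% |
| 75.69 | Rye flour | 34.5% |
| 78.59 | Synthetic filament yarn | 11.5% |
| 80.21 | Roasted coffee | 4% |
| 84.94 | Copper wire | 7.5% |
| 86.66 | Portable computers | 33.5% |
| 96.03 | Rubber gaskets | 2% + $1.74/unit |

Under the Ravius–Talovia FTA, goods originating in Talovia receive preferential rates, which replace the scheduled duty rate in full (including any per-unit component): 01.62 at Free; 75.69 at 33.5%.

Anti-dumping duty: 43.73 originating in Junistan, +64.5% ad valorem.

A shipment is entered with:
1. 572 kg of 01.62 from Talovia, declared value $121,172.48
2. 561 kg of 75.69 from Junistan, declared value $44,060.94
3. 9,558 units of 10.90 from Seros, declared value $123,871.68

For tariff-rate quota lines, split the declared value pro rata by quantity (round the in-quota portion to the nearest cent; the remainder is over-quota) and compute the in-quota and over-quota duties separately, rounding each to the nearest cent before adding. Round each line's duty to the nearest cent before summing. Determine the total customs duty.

Line 1 (01.62, Talovia, 572 kg, $121,172.48):
Base rate for 01.62 is 29.5%.
Origin Talovia qualifies under the Ravius–Talovia agreement and 01.62 is covered: preferential rate Free applies instead.
Duty = $121,172.48 × 0% = $0.00.
Line 2 (75.69, Junistan, 561 kg, $44,060.94):
Base rate for 75.69 is 34.5%.
75.69 has an FTA preferential rate, but origin Junistan is not Talovia; base rate stands.
Duty = $44,060.94 × 34.5% = $15,201.02.
Line 3 (10.90, Seros, 9,558 units, $123,871.68):
Code 10.90 is under a tariff-rate quota (threshold 4,879 units). In-quota: 4,879 units at 5.5%; over-quota: 4,679 units at 23%.
Pro-rata value split: in-quota = $123,871.68 × 4,879/9,558 = $63,231.84; over-quota = $123,871.68 − $63,231.84 = $60,639.84.
In-quota duty = $63,231.84 × 5.5% = $3,477.75. Over-quota duty = $60,639.84 × 23% = $13,947.16.
Line duty = $3,477.75 + $13,947.16 = $17,424.91.
Total = $0.00 + $15,201.02 + $17,424.91 = $32,625.93.

$32,625.93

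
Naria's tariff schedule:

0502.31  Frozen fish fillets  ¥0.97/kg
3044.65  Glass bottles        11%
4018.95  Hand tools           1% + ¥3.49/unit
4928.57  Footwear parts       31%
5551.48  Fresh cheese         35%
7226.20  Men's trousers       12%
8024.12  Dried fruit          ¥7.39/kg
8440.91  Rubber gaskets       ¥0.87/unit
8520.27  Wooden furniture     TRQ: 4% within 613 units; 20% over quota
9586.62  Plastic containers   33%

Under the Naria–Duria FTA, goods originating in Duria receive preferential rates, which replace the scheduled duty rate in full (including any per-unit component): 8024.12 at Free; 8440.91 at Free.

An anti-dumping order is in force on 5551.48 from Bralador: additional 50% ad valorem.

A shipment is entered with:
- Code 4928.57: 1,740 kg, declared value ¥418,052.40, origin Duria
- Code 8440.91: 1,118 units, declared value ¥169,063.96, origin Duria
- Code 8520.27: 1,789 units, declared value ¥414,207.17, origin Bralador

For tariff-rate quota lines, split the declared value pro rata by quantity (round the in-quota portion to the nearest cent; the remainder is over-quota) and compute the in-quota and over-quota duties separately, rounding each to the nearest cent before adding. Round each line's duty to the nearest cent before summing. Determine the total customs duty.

¥189,729.22

Line 1 (4928.57, Duria, 1,740 kg, ¥418,052.40):
Base rate for 4928.57 is 31%.
Origin Duria is the FTA partner but 4928.57 is not on the preference list; base rate stands.
Duty = ¥418,052.40 × 31% = ¥129,596.24.
Line 2 (8440.91, Duria, 1,118 units, ¥169,063.96):
Base rate for 8440.91 is ¥0.87/unit.
Origin Duria qualifies under the Naria–Duria agreement and 8440.91 is covered: preferential rate Free applies instead.
Duty = ¥169,063.96 × 0% = ¥0.00.
Line 3 (8520.27, Bralador, 1,789 units, ¥414,207.17):
Code 8520.27 is under a tariff-rate quota (threshold 613 units). In-quota: 613 units at 4%; over-quota: 1,176 units at 20%.
Pro-rata value split: in-quota = ¥414,207.17 × 613/1,789 = ¥141,927.89; over-quota = ¥414,207.17 − ¥141,927.89 = ¥272,279.28.
In-quota duty = ¥141,927.89 × 4% = ¥5,677.12. Over-quota duty = ¥272,279.28 × 20% = ¥54,455.86.
Line duty = ¥5,677.12 + ¥54,455.86 = ¥60,132.98.
Total = ¥129,596.24 + ¥0.00 + ¥60,132.98 = ¥189,729.22.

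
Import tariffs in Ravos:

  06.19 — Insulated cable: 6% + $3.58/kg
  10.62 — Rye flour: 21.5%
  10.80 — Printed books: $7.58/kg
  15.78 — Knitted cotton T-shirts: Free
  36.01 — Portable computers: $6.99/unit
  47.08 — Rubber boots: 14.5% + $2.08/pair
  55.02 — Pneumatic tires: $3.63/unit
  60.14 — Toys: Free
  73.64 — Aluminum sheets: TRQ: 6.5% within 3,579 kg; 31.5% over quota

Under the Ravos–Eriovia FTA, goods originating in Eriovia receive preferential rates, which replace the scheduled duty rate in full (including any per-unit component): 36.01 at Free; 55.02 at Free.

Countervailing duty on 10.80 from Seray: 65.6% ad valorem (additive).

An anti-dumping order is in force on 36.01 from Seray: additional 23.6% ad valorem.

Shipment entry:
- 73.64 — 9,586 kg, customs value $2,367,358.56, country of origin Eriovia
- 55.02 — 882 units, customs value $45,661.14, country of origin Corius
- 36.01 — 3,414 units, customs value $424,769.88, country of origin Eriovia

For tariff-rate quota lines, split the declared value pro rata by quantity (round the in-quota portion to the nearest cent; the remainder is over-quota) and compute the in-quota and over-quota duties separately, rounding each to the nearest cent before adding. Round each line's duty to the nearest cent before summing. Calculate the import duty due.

Line 1 (73.64, Eriovia, 9,586 kg, $2,367,358.56):
Code 73.64 is under a tariff-rate quota (threshold 3,579 kg). In-quota: 3,579 kg at 6.5%; over-quota: 6,007 kg at 31.5%.
Pro-rata value split: in-quota = $2,367,358.56 × 3,579/9,586 = $883,869.84; over-quota = $2,367,358.56 − $883,869.84 = $1,483,488.72.
In-quota duty = $883,869.84 × 6.5% = $57,451.54. Over-quota duty = $1,483,488.72 × 31.5% = $467,298.95.
Line duty = $57,451.54 + $467,298.95 = $524,750.49.
Line 2 (55.02, Corius, 882 units, $45,661.14):
Base rate for 55.02 is $3.63/unit.
55.02 has an FTA preferential rate, but origin Corius is not Eriovia; base rate stands.
Duty = 882 × $3.63 = $3,201.66.
Line 3 (36.01, Eriovia, 3,414 units, $424,769.88):
Base rate for 36.01 is $6.99/unit.
Origin Eriovia qualifies under the Ravos–Eriovia agreement and 36.01 is covered: preferential rate Free applies instead.
The additional-duty order on 36.01 targets Seray, not Eriovia; it does not apply.
Duty = $424,769.88 × 0% = $0.00.
Total = $524,750.49 + $3,201.66 + $0.00 = $527,952.15.

$527,952.15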